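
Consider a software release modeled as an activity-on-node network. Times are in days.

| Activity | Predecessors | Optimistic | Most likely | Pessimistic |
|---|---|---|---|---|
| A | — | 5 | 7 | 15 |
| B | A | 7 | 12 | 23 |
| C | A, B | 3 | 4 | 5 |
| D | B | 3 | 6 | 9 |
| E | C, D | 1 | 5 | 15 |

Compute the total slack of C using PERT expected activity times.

te_A = (5 + 4·7 + 15)/6 = 48/6 = 8
te_B = (7 + 4·12 + 23)/6 = 78/6 = 13
te_C = (3 + 4·4 + 5)/6 = 24/6 = 4
te_D = (3 + 4·6 + 9)/6 = 36/6 = 6
te_E = (1 + 4·5 + 15)/6 = 36/6 = 6

Forward pass:
ES_A = 0; EF_A = 8
ES_B = 8; EF_B = 8+13 = 21
ES_C = max(EF_A=8, EF_B=21) = 21; EF_C = 21+4 = 25
ES_D = 21; EF_D = 21+6 = 27
ES_E = max(EF_C=25, EF_D=27) = 27; EF_E = 27+6 = 33
Expected project duration μ = 33 days. Critical path: A → B → D → E.

Backward pass:
LF_E = 33; LS_E = 33−6 = 27
LF_D = LS_E = 27; LS_D = 27−6 = 21
LF_C = LS_E = 27; LS_C = 27−4 = 23
LF_B = min(LS_C=23, LS_D=21) = 21; LS_B = 21−13 = 8
LF_A = min(LS_B=8, LS_C=23) = 8; LS_A = 8−8 = 0
Slack_C = LS_C − ES_C = 23 − 21 = 2

2 days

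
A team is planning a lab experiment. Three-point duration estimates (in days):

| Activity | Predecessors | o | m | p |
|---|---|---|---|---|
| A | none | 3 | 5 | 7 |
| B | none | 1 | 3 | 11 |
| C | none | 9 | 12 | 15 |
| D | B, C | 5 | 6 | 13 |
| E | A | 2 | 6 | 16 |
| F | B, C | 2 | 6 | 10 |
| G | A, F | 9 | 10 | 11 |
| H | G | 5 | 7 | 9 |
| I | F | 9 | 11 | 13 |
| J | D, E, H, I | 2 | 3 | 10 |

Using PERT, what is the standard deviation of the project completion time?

te_A = (3 + 4·5 + 7)/6 = 30/6 = 5; σ²_A = ((7−3)/6)² = 0.444
te_B = (1 + 4·3 + 11)/6 = 24/6 = 4; σ²_B = ((11−1)/6)² = 2.778
te_C = (9 + 4·12 + 15)/6 = 72/6 = 12; σ²_C = ((15−9)/6)² = 1.000
te_D = (5 + 4·6 + 13)/6 = 42/6 = 7; σ²_D = ((13−5)/6)² = 1.778
te_E = (2 + 4·6 + 16)/6 = 42/6 = 7; σ²_E = ((16−2)/6)² = 5.444
te_F = (2 + 4·6 + 10)/6 = 36/6 = 6; σ²_F = ((10−2)/6)² = 1.778
te_G = (9 + 4·10 + 11)/6 = 60/6 = 10; σ²_G = ((11−9)/6)² = 0.111
te_H = (5 + 4·7 + 9)/6 = 42/6 = 7; σ²_H = ((9−5)/6)² = 0.444
te_I = (9 + 4·11 + 13)/6 = 66/6 = 11; σ²_I = ((13−9)/6)² = 0.444
te_J = (2 + 4·3 + 10)/6 = 24/6 = 4; σ²_J = ((10−2)/6)² = 1.778

Forward pass:
ES_A = 0; EF_A = 5
ES_B = 0; EF_B = 4
ES_C = 0; EF_C = 12
ES_D = max(EF_B=4, EF_C=12) = 12; EF_D = 12+7 = 19
ES_E = 5; EF_E = 5+7 = 12
ES_F = max(EF_B=4, EF_C=12) = 12; EF_F = 12+6 = 18
ES_G = max(EF_A=5, EF_F=18) = 18; EF_G = 18+10 = 28
ES_H = 28; EF_H = 28+7 = 35
ES_I = 18; EF_I = 18+11 = 29
ES_J = max(EF_D=19, EF_E=12, EF_H=35, EF_I=29) = 35; EF_J = 35+4 = 39
Expected project duration μ = 39 days. Critical path: C → F → G → H → J.

Variance along critical path = 1.000 + 1.778 + 0.111 + 0.444 + 1.778 = 5.111
σ = √5.111 = 2.261 days

2.26 days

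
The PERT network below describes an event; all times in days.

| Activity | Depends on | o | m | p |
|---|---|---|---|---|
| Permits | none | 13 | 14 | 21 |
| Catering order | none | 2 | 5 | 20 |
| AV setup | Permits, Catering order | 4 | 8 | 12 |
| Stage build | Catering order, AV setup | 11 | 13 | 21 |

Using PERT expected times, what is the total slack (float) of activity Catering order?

8 days

te_Permits = (13 + 4·14 + 21)/6 = 90/6 = 15
te_Catering order = (2 + 4·5 + 20)/6 = 42/6 = 7
te_AV setup = (4 + 4·8 + 12)/6 = 48/6 = 8
te_Stage build = (11 + 4·13 + 21)/6 = 84/6 = 14

Forward pass:
ES_Permits = 0; EF_Permits = 15
ES_Catering order = 0; EF_Catering order = 7
ES_AV setup = max(EF_Permits=15, EF_Catering order=7) = 15; EF_AV setup = 15+8 = 23
ES_Stage build = max(EF_Catering order=7, EF_AV setup=23) = 23; EF_Stage build = 23+14 = 37
Expected project duration μ = 37 days. Critical path: Permits → AV setup → Stage build.

Backward pass:
LF_Stage build = 37; LS_Stage build = 37−14 = 23
LF_AV setup = LS_Stage build = 23; LS_AV setup = 23−8 = 15
LF_Catering order = min(LS_AV setup=15, LS_Stage build=23) = 15; LS_Catering order = 15−7 = 8
LF_Permits = LS_AV setup = 15; LS_Permits = 15−15 = 0
Slack_Catering order = LS_Catering order − ES_Catering order = 8 − 0 = 8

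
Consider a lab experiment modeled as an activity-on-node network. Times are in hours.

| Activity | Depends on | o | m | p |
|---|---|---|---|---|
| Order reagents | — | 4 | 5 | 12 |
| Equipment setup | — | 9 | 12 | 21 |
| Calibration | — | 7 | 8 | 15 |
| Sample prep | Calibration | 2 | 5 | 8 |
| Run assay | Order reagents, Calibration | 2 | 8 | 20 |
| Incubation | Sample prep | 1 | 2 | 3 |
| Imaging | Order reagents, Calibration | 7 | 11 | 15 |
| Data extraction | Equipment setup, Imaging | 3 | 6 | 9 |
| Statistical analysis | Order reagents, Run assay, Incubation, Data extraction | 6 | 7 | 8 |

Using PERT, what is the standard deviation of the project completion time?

te_Order reagents = (4 + 4·5 + 12)/6 = 36/6 = 6; σ²_Order reagents = ((12−4)/6)² = 1.778
te_Equipment setup = (9 + 4·12 + 21)/6 = 78/6 = 13; σ²_Equipment setup = ((21−9)/6)² = 4.000
te_Calibration = (7 + 4·8 + 15)/6 = 54/6 = 9; σ²_Calibration = ((15−7)/6)² = 1.778
te_Sample prep = (2 + 4·5 + 8)/6 = 30/6 = 5; σ²_Sample prep = ((8−2)/6)² = 1.000
te_Run assay = (2 + 4·8 + 20)/6 = 54/6 = 9; σ²_Run assay = ((20−2)/6)² = 9.000
te_Incubation = (1 + 4·2 + 3)/6 = 12/6 = 2; σ²_Incubation = ((3−1)/6)² = 0.111
te_Imaging = (7 + 4·11 + 15)/6 = 66/6 = 11; σ²_Imaging = ((15−7)/6)² = 1.778
te_Data extraction = (3 + 4·6 + 9)/6 = 36/6 = 6; σ²_Data extraction = ((9−3)/6)² = 1.000
te_Statistical analysis = (6 + 4·7 + 8)/6 = 42/6 = 7; σ²_Statistical analysis = ((8−6)/6)² = 0.111

Forward pass:
ES_Order reagents = 0; EF_Order reagents = 6
ES_Equipment setup = 0; EF_Equipment setup = 13
ES_Calibration = 0; EF_Calibration = 9
ES_Sample prep = 9; EF_Sample prep = 9+5 = 14
ES_Run assay = max(EF_Order reagents=6, EF_Calibration=9) = 9; EF_Run assay = 9+9 = 18
ES_Incubation = 14; EF_Incubation = 14+2 = 16
ES_Imaging = max(EF_Order reagents=6, EF_Calibration=9) = 9; EF_Imaging = 9+11 = 20
ES_Data extraction = max(EF_Equipment setup=13, EF_Imaging=20) = 20; EF_Data extraction = 20+6 = 26
ES_Statistical analysis = max(EF_Order reagents=6, EF_Run assay=18, EF_Incubation=16, EF_Data extraction=26) = 26; EF_Statistical analysis = 26+7 = 33
Expected project duration μ = 33 hours. Critical path: Calibration → Imaging → Data extraction → Statistical analysis.

Variance along critical path = 1.778 + 1.778 + 1.000 + 0.111 = 4.667
σ = √4.667 = 2.160 hours

2.16 hours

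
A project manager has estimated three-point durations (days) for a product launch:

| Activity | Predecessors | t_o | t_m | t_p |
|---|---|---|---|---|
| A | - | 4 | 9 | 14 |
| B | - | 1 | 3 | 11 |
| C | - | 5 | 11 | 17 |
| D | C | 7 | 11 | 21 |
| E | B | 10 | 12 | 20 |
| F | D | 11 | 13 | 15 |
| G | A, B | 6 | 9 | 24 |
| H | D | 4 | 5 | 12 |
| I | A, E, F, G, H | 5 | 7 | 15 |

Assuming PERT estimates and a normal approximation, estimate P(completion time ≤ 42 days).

te_A = (4 + 4·9 + 14)/6 = 54/6 = 9; σ²_A = ((14−4)/6)² = 2.778
te_B = (1 + 4·3 + 11)/6 = 24/6 = 4; σ²_B = ((11−1)/6)² = 2.778
te_C = (5 + 4·11 + 17)/6 = 66/6 = 11; σ²_C = ((17−5)/6)² = 4.000
te_D = (7 + 4·11 + 21)/6 = 72/6 = 12; σ²_D = ((21−7)/6)² = 5.444
te_E = (10 + 4·12 + 20)/6 = 78/6 = 13; σ²_E = ((20−10)/6)² = 2.778
te_F = (11 + 4·13 + 15)/6 = 78/6 = 13; σ²_F = ((15−11)/6)² = 0.444
te_G = (6 + 4·9 + 24)/6 = 66/6 = 11; σ²_G = ((24−6)/6)² = 9.000
te_H = (4 + 4·5 + 12)/6 = 36/6 = 6; σ²_H = ((12−4)/6)² = 1.778
te_I = (5 + 4·7 + 15)/6 = 48/6 = 8; σ²_I = ((15−5)/6)² = 2.778

Forward pass:
ES_A = 0; EF_A = 9
ES_B = 0; EF_B = 4
ES_C = 0; EF_C = 11
ES_D = 11; EF_D = 11+12 = 23
ES_E = 4; EF_E = 4+13 = 17
ES_F = 23; EF_F = 23+13 = 36
ES_G = max(EF_A=9, EF_B=4) = 9; EF_G = 9+11 = 20
ES_H = 23; EF_H = 23+6 = 29
ES_I = max(EF_A=9, EF_E=17, EF_F=36, EF_G=20, EF_H=29) = 36; EF_I = 36+8 = 44
Expected project duration μ = 44 days. Critical path: C → D → F → I.

Variance along critical path = 4.000 + 5.444 + 0.444 + 2.778 = 12.667; σ = √12.667 = 3.559 days.
Z = (42 − 44) / 3.559 = -0.562
P(T ≤ 42) = Φ(-0.562) ≈ 0.287

0.287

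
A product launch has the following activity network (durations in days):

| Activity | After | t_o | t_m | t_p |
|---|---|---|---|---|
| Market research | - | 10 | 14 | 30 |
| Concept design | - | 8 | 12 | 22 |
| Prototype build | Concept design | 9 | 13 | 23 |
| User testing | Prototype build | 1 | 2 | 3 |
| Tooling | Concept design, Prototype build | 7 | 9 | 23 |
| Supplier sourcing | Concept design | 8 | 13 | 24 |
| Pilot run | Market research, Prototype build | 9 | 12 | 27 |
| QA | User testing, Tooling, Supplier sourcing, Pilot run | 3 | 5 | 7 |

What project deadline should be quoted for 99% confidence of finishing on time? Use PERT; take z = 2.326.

56.5 days

te_Market research = (10 + 4·14 + 30)/6 = 96/6 = 16; σ²_Market research = ((30−10)/6)² = 11.111
te_Concept design = (8 + 4·12 + 22)/6 = 78/6 = 13; σ²_Concept design = ((22−8)/6)² = 5.444
te_Prototype build = (9 + 4·13 + 23)/6 = 84/6 = 14; σ²_Prototype build = ((23−9)/6)² = 5.444
te_User testing = (1 + 4·2 + 3)/6 = 12/6 = 2; σ²_User testing = ((3−1)/6)² = 0.111
te_Tooling = (7 + 4·9 + 23)/6 = 66/6 = 11; σ²_Tooling = ((23−7)/6)² = 7.111
te_Supplier sourcing = (8 + 4·13 + 24)/6 = 84/6 = 14; σ²_Supplier sourcing = ((24−8)/6)² = 7.111
te_Pilot run = (9 + 4·12 + 27)/6 = 84/6 = 14; σ²_Pilot run = ((27−9)/6)² = 9.000
te_QA = (3 + 4·5 + 7)/6 = 30/6 = 5; σ²_QA = ((7−3)/6)² = 0.444

Forward pass:
ES_Market research = 0; EF_Market research = 16
ES_Concept design = 0; EF_Concept design = 13
ES_Prototype build = 13; EF_Prototype build = 13+14 = 27
ES_User testing = 27; EF_User testing = 27+2 = 29
ES_Tooling = max(EF_Concept design=13, EF_Prototype build=27) = 27; EF_Tooling = 27+11 = 38
ES_Supplier sourcing = 13; EF_Supplier sourcing = 13+14 = 27
ES_Pilot run = max(EF_Market research=16, EF_Prototype build=27) = 27; EF_Pilot run = 27+14 = 41
ES_QA = max(EF_User testing=29, EF_Tooling=38, EF_Supplier sourcing=27, EF_Pilot run=41) = 41; EF_QA = 41+5 = 46
Expected project duration μ = 46 days. Critical path: Concept design → Prototype build → Pilot run → QA.

Variance along critical path = 5.444 + 5.444 + 9.000 + 0.444 = 20.333; σ = 4.509 days.
D = μ + z·σ = 46 + 2.326·4.509 = 56.5 days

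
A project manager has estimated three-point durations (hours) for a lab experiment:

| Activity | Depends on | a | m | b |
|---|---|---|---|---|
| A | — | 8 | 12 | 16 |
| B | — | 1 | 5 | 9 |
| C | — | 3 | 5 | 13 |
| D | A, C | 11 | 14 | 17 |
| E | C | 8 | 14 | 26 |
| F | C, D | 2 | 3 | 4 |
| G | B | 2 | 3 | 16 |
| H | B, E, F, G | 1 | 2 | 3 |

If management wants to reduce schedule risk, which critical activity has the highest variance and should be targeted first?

A

te_A = (8 + 4·12 + 16)/6 = 72/6 = 12; σ²_A = ((16−8)/6)² = 1.778
te_B = (1 + 4·5 + 9)/6 = 30/6 = 5; σ²_B = ((9−1)/6)² = 1.778
te_C = (3 + 4·5 + 13)/6 = 36/6 = 6; σ²_C = ((13−3)/6)² = 2.778
te_D = (11 + 4·14 + 17)/6 = 84/6 = 14; σ²_D = ((17−11)/6)² = 1.000
te_E = (8 + 4·14 + 26)/6 = 90/6 = 15; σ²_E = ((26−8)/6)² = 9.000
te_F = (2 + 4·3 + 4)/6 = 18/6 = 3; σ²_F = ((4−2)/6)² = 0.111
te_G = (2 + 4·3 + 16)/6 = 30/6 = 5; σ²_G = ((16−2)/6)² = 5.444
te_H = (1 + 4·2 + 3)/6 = 12/6 = 2; σ²_H = ((3−1)/6)² = 0.111

Forward pass:
ES_A = 0; EF_A = 12
ES_B = 0; EF_B = 5
ES_C = 0; EF_C = 6
ES_D = max(EF_A=12, EF_C=6) = 12; EF_D = 12+14 = 26
ES_E = 6; EF_E = 6+15 = 21
ES_F = max(EF_C=6, EF_D=26) = 26; EF_F = 26+3 = 29
ES_G = 5; EF_G = 5+5 = 10
ES_H = max(EF_B=5, EF_E=21, EF_F=29, EF_G=10) = 29; EF_H = 29+2 = 31
Expected project duration μ = 31 hours. Critical path: A → D → F → H.

Variances on critical path: σ²_A=1.778, σ²_D=1.000, σ²_F=0.111, σ²_H=0.111.
Largest is σ²_A = 1.778.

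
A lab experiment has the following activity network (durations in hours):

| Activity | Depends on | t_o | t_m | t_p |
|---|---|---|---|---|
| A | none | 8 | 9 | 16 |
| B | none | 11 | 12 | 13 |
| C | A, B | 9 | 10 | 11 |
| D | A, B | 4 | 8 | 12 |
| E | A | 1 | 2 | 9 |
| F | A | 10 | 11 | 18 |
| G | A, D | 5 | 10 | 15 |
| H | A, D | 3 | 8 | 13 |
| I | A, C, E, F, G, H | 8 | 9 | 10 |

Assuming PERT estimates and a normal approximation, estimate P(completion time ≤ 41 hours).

0.820

te_A = (8 + 4·9 + 16)/6 = 60/6 = 10; σ²_A = ((16−8)/6)² = 1.778
te_B = (11 + 4·12 + 13)/6 = 72/6 = 12; σ²_B = ((13−11)/6)² = 0.111
te_C = (9 + 4·10 + 11)/6 = 60/6 = 10; σ²_C = ((11−9)/6)² = 0.111
te_D = (4 + 4·8 + 12)/6 = 48/6 = 8; σ²_D = ((12−4)/6)² = 1.778
te_E = (1 + 4·2 + 9)/6 = 18/6 = 3; σ²_E = ((9−1)/6)² = 1.778
te_F = (10 + 4·11 + 18)/6 = 72/6 = 12; σ²_F = ((18−10)/6)² = 1.778
te_G = (5 + 4·10 + 15)/6 = 60/6 = 10; σ²_G = ((15−5)/6)² = 2.778
te_H = (3 + 4·8 + 13)/6 = 48/6 = 8; σ²_H = ((13−3)/6)² = 2.778
te_I = (8 + 4·9 + 10)/6 = 54/6 = 9; σ²_I = ((10−8)/6)² = 0.111

Forward pass:
ES_A = 0; EF_A = 10
ES_B = 0; EF_B = 12
ES_C = max(EF_A=10, EF_B=12) = 12; EF_C = 12+10 = 22
ES_D = max(EF_A=10, EF_B=12) = 12; EF_D = 12+8 = 20
ES_E = 10; EF_E = 10+3 = 13
ES_F = 10; EF_F = 10+12 = 22
ES_G = max(EF_A=10, EF_D=20) = 20; EF_G = 20+10 = 30
ES_H = max(EF_A=10, EF_D=20) = 20; EF_H = 20+8 = 28
ES_I = max(EF_A=10, EF_C=22, EF_E=13, EF_F=22, EF_G=30, EF_H=28) = 30; EF_I = 30+9 = 39
Expected project duration μ = 39 hours. Critical path: B → D → G → I.

Variance along critical path = 0.111 + 1.778 + 2.778 + 0.111 = 4.778; σ = √4.778 = 2.186 hours.
Z = (41 − 39) / 2.186 = 0.915
P(T ≤ 41) = Φ(0.915) ≈ 0.820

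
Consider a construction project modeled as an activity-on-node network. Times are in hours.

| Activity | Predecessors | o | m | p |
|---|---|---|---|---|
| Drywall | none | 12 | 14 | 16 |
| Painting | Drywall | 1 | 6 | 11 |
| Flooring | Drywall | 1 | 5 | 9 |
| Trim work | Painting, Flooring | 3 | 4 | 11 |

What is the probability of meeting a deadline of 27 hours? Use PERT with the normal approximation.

te_Drywall = (12 + 4·14 + 16)/6 = 84/6 = 14; σ²_Drywall = ((16−12)/6)² = 0.444
te_Painting = (1 + 4·6 + 11)/6 = 36/6 = 6; σ²_Painting = ((11−1)/6)² = 2.778
te_Flooring = (1 + 4·5 + 9)/6 = 30/6 = 5; σ²_Flooring = ((9−1)/6)² = 1.778
te_Trim work = (3 + 4·4 + 11)/6 = 30/6 = 5; σ²_Trim work = ((11−3)/6)² = 1.778

Forward pass:
ES_Drywall = 0; EF_Drywall = 14
ES_Painting = 14; EF_Painting = 14+6 = 20
ES_Flooring = 14; EF_Flooring = 14+5 = 19
ES_Trim work = max(EF_Painting=20, EF_Flooring=19) = 20; EF_Trim work = 20+5 = 25
Expected project duration μ = 25 hours. Critical path: Drywall → Painting → Trim work.

Variance along critical path = 0.444 + 2.778 + 1.778 = 5.000; σ = √5.000 = 2.236 hours.
Z = (27 − 25) / 2.236 = 0.894
P(T ≤ 27) = Φ(0.894) ≈ 0.814

0.814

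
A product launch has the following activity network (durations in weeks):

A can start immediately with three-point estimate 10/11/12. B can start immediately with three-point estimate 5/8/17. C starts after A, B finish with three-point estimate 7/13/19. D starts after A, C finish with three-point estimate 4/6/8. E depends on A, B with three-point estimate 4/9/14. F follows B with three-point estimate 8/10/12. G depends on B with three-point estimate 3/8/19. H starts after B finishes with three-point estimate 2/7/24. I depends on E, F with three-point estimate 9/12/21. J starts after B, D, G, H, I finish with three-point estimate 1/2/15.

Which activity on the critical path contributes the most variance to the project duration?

te_A = (10 + 4·11 + 12)/6 = 66/6 = 11; σ²_A = ((12−10)/6)² = 0.111
te_B = (5 + 4·8 + 17)/6 = 54/6 = 9; σ²_B = ((17−5)/6)² = 4.000
te_C = (7 + 4·13 + 19)/6 = 78/6 = 13; σ²_C = ((19−7)/6)² = 4.000
te_D = (4 + 4·6 + 8)/6 = 36/6 = 6; σ²_D = ((8−4)/6)² = 0.444
te_E = (4 + 4·9 + 14)/6 = 54/6 = 9; σ²_E = ((14−4)/6)² = 2.778
te_F = (8 + 4·10 + 12)/6 = 60/6 = 10; σ²_F = ((12−8)/6)² = 0.444
te_G = (3 + 4·8 + 19)/6 = 54/6 = 9; σ²_G = ((19−3)/6)² = 7.111
te_H = (2 + 4·7 + 24)/6 = 54/6 = 9; σ²_H = ((24−2)/6)² = 13.444
te_I = (9 + 4·12 + 21)/6 = 78/6 = 13; σ²_I = ((21−9)/6)² = 4.000
te_J = (1 + 4·2 + 15)/6 = 24/6 = 4; σ²_J = ((15−1)/6)² = 5.444

Forward pass:
ES_A = 0; EF_A = 11
ES_B = 0; EF_B = 9
ES_C = max(EF_A=11, EF_B=9) = 11; EF_C = 11+13 = 24
ES_D = max(EF_A=11, EF_C=24) = 24; EF_D = 24+6 = 30
ES_E = max(EF_A=11, EF_B=9) = 11; EF_E = 11+9 = 20
ES_F = 9; EF_F = 9+10 = 19
ES_G = 9; EF_G = 9+9 = 18
ES_H = 9; EF_H = 9+9 = 18
ES_I = max(EF_E=20, EF_F=19) = 20; EF_I = 20+13 = 33
ES_J = max(EF_B=9, EF_D=30, EF_G=18, EF_H=18, EF_I=33) = 33; EF_J = 33+4 = 37
Expected project duration μ = 37 weeks. Critical path: A → E → I → J.

Variances on critical path: σ²_A=0.111, σ²_E=2.778, σ²_I=4.000, σ²_J=5.444.
Largest is σ²_J = 5.444.

J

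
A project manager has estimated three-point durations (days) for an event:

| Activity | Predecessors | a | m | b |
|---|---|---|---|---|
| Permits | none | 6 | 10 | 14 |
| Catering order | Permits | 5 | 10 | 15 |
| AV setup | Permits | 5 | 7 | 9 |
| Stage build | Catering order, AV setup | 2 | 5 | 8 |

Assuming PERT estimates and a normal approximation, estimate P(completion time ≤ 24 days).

0.336

te_Permits = (6 + 4·10 + 14)/6 = 60/6 = 10; σ²_Permits = ((14−6)/6)² = 1.778
te_Catering order = (5 + 4·10 + 15)/6 = 60/6 = 10; σ²_Catering order = ((15−5)/6)² = 2.778
te_AV setup = (5 + 4·7 + 9)/6 = 42/6 = 7; σ²_AV setup = ((9−5)/6)² = 0.444
te_Stage build = (2 + 4·5 + 8)/6 = 30/6 = 5; σ²_Stage build = ((8−2)/6)² = 1.000

Forward pass:
ES_Permits = 0; EF_Permits = 10
ES_Catering order = 10; EF_Catering order = 10+10 = 20
ES_AV setup = 10; EF_AV setup = 10+7 = 17
ES_Stage build = max(EF_Catering order=20, EF_AV setup=17) = 20; EF_Stage build = 20+5 = 25
Expected project duration μ = 25 days. Critical path: Permits → Catering order → Stage build.

Variance along critical path = 1.778 + 2.778 + 1.000 = 5.556; σ = √5.556 = 2.357 days.
Z = (24 − 25) / 2.357 = -0.424
P(T ≤ 24) = Φ(-0.424) ≈ 0.336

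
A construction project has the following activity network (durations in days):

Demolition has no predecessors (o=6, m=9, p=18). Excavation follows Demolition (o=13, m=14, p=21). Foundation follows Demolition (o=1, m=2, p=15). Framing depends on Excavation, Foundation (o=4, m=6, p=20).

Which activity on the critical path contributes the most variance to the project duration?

Framing

te_Demolition = (6 + 4·9 + 18)/6 = 60/6 = 10; σ²_Demolition = ((18−6)/6)² = 4.000
te_Excavation = (13 + 4·14 + 21)/6 = 90/6 = 15; σ²_Excavation = ((21−13)/6)² = 1.778
te_Foundation = (1 + 4·2 + 15)/6 = 24/6 = 4; σ²_Foundation = ((15−1)/6)² = 5.444
te_Framing = (4 + 4·6 + 20)/6 = 48/6 = 8; σ²_Framing = ((20−4)/6)² = 7.111

Forward pass:
ES_Demolition = 0; EF_Demolition = 10
ES_Excavation = 10; EF_Excavation = 10+15 = 25
ES_Foundation = 10; EF_Foundation = 10+4 = 14
ES_Framing = max(EF_Excavation=25, EF_Foundation=14) = 25; EF_Framing = 25+8 = 33
Expected project duration μ = 33 days. Critical path: Demolition → Excavation → Framing.

Variances on critical path: σ²_Demolition=4.000, σ²_Excavation=1.778, σ²_Framing=7.111.
Largest is σ²_Framing = 7.111.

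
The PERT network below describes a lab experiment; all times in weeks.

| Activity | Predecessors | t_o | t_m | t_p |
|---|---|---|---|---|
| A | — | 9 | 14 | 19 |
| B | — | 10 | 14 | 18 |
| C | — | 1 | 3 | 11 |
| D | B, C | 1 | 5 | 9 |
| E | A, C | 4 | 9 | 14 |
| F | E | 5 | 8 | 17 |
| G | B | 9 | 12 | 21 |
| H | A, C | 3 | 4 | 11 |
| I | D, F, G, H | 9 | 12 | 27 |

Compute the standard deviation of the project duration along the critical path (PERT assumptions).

4.31 weeks

te_A = (9 + 4·14 + 19)/6 = 84/6 = 14; σ²_A = ((19−9)/6)² = 2.778
te_B = (10 + 4·14 + 18)/6 = 84/6 = 14; σ²_B = ((18−10)/6)² = 1.778
te_C = (1 + 4·3 + 11)/6 = 24/6 = 4; σ²_C = ((11−1)/6)² = 2.778
te_D = (1 + 4·5 + 9)/6 = 30/6 = 5; σ²_D = ((9−1)/6)² = 1.778
te_E = (4 + 4·9 + 14)/6 = 54/6 = 9; σ²_E = ((14−4)/6)² = 2.778
te_F = (5 + 4·8 + 17)/6 = 54/6 = 9; σ²_F = ((17−5)/6)² = 4.000
te_G = (9 + 4·12 + 21)/6 = 78/6 = 13; σ²_G = ((21−9)/6)² = 4.000
te_H = (3 + 4·4 + 11)/6 = 30/6 = 5; σ²_H = ((11−3)/6)² = 1.778
te_I = (9 + 4·12 + 27)/6 = 84/6 = 14; σ²_I = ((27−9)/6)² = 9.000

Forward pass:
ES_A = 0; EF_A = 14
ES_B = 0; EF_B = 14
ES_C = 0; EF_C = 4
ES_D = max(EF_B=14, EF_C=4) = 14; EF_D = 14+5 = 19
ES_E = max(EF_A=14, EF_C=4) = 14; EF_E = 14+9 = 23
ES_F = 23; EF_F = 23+9 = 32
ES_G = 14; EF_G = 14+13 = 27
ES_H = max(EF_A=14, EF_C=4) = 14; EF_H = 14+5 = 19
ES_I = max(EF_D=19, EF_F=32, EF_G=27, EF_H=19) = 32; EF_I = 32+14 = 46
Expected project duration μ = 46 weeks. Critical path: A → E → F → I.

Variance along critical path = 2.778 + 2.778 + 4.000 + 9.000 = 18.556
σ = √18.556 = 4.308 weeks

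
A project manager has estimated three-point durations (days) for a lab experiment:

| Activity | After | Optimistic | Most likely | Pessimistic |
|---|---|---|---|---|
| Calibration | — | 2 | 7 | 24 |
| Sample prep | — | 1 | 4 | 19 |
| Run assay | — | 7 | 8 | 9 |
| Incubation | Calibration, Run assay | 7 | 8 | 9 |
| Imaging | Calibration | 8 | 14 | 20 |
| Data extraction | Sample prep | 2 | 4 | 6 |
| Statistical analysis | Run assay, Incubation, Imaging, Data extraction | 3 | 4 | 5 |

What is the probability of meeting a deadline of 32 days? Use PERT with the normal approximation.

0.884

te_Calibration = (2 + 4·7 + 24)/6 = 54/6 = 9; σ²_Calibration = ((24−2)/6)² = 13.444
te_Sample prep = (1 + 4·4 + 19)/6 = 36/6 = 6; σ²_Sample prep = ((19−1)/6)² = 9.000
te_Run assay = (7 + 4·8 + 9)/6 = 48/6 = 8; σ²_Run assay = ((9−7)/6)² = 0.111
te_Incubation = (7 + 4·8 + 9)/6 = 48/6 = 8; σ²_Incubation = ((9−7)/6)² = 0.111
te_Imaging = (8 + 4·14 + 20)/6 = 84/6 = 14; σ²_Imaging = ((20−8)/6)² = 4.000
te_Data extraction = (2 + 4·4 + 6)/6 = 24/6 = 4; σ²_Data extraction = ((6−2)/6)² = 0.444
te_Statistical analysis = (3 + 4·4 + 5)/6 = 24/6 = 4; σ²_Statistical analysis = ((5−3)/6)² = 0.111

Forward pass:
ES_Calibration = 0; EF_Calibration = 9
ES_Sample prep = 0; EF_Sample prep = 6
ES_Run assay = 0; EF_Run assay = 8
ES_Incubation = max(EF_Calibration=9, EF_Run assay=8) = 9; EF_Incubation = 9+8 = 17
ES_Imaging = 9; EF_Imaging = 9+14 = 23
ES_Data extraction = 6; EF_Data extraction = 6+4 = 10
ES_Statistical analysis = max(EF_Run assay=8, EF_Incubation=17, EF_Imaging=23, EF_Data extraction=10) = 23; EF_Statistical analysis = 23+4 = 27
Expected project duration μ = 27 days. Critical path: Calibration → Imaging → Statistical analysis.

Variance along critical path = 13.444 + 4.000 + 0.111 = 17.556; σ = √17.556 = 4.190 days.
Z = (32 − 27) / 4.190 = 1.193
P(T ≤ 32) = Φ(1.193) ≈ 0.884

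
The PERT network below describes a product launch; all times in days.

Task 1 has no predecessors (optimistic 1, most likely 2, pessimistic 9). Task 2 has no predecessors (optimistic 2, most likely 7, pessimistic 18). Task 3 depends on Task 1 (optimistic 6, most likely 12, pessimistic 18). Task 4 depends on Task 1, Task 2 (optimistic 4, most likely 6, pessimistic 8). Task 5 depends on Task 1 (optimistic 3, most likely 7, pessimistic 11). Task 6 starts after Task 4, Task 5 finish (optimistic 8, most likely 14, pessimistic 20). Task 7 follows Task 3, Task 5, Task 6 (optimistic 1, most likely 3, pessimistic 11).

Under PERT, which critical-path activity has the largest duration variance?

Task 2

te_Task 1 = (1 + 4·2 + 9)/6 = 18/6 = 3; σ²_Task 1 = ((9−1)/6)² = 1.778
te_Task 2 = (2 + 4·7 + 18)/6 = 48/6 = 8; σ²_Task 2 = ((18−2)/6)² = 7.111
te_Task 3 = (6 + 4·12 + 18)/6 = 72/6 = 12; σ²_Task 3 = ((18−6)/6)² = 4.000
te_Task 4 = (4 + 4·6 + 8)/6 = 36/6 = 6; σ²_Task 4 = ((8−4)/6)² = 0.444
te_Task 5 = (3 + 4·7 + 11)/6 = 42/6 = 7; σ²_Task 5 = ((11−3)/6)² = 1.778
te_Task 6 = (8 + 4·14 + 20)/6 = 84/6 = 14; σ²_Task 6 = ((20−8)/6)² = 4.000
te_Task 7 = (1 + 4·3 + 11)/6 = 24/6 = 4; σ²_Task 7 = ((11−1)/6)² = 2.778

Forward pass:
ES_Task 1 = 0; EF_Task 1 = 3
ES_Task 2 = 0; EF_Task 2 = 8
ES_Task 3 = 3; EF_Task 3 = 3+12 = 15
ES_Task 4 = max(EF_Task 1=3, EF_Task 2=8) = 8; EF_Task 4 = 8+6 = 14
ES_Task 5 = 3; EF_Task 5 = 3+7 = 10
ES_Task 6 = max(EF_Task 4=14, EF_Task 5=10) = 14; EF_Task 6 = 14+14 = 28
ES_Task 7 = max(EF_Task 3=15, EF_Task 5=10, EF_Task 6=28) = 28; EF_Task 7 = 28+4 = 32
Expected project duration μ = 32 days. Critical path: Task 2 → Task 4 → Task 6 → Task 7.

Variances on critical path: σ²_Task 2=7.111, σ²_Task 4=0.444, σ²_Task 6=4.000, σ²_Task 7=2.778.
Largest is σ²_Task 2 = 7.111.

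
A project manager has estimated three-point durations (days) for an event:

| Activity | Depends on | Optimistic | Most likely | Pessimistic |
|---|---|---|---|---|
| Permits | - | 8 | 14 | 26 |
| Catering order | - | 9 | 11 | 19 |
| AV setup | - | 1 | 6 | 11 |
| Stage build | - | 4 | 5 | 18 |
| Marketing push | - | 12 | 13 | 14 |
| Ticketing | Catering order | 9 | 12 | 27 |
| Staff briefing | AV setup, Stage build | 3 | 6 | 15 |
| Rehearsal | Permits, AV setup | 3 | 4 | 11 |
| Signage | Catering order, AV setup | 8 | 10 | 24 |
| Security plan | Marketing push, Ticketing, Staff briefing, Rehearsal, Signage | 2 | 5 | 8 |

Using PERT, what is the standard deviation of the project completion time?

3.57 days

te_Permits = (8 + 4·14 + 26)/6 = 90/6 = 15; σ²_Permits = ((26−8)/6)² = 9.000
te_Catering order = (9 + 4·11 + 19)/6 = 72/6 = 12; σ²_Catering order = ((19−9)/6)² = 2.778
te_AV setup = (1 + 4·6 + 11)/6 = 36/6 = 6; σ²_AV setup = ((11−1)/6)² = 2.778
te_Stage build = (4 + 4·5 + 18)/6 = 42/6 = 7; σ²_Stage build = ((18−4)/6)² = 5.444
te_Marketing push = (12 + 4·13 + 14)/6 = 78/6 = 13; σ²_Marketing push = ((14−12)/6)² = 0.111
te_Ticketing = (9 + 4·12 + 27)/6 = 84/6 = 14; σ²_Ticketing = ((27−9)/6)² = 9.000
te_Staff briefing = (3 + 4·6 + 15)/6 = 42/6 = 7; σ²_Staff briefing = ((15−3)/6)² = 4.000
te_Rehearsal = (3 + 4·4 + 11)/6 = 30/6 = 5; σ²_Rehearsal = ((11−3)/6)² = 1.778
te_Signage = (8 + 4·10 + 24)/6 = 72/6 = 12; σ²_Signage = ((24−8)/6)² = 7.111
te_Security plan = (2 + 4·5 + 8)/6 = 30/6 = 5; σ²_Security plan = ((8−2)/6)² = 1.000

Forward pass:
ES_Permits = 0; EF_Permits = 15
ES_Catering order = 0; EF_Catering order = 12
ES_AV setup = 0; EF_AV setup = 6
ES_Stage build = 0; EF_Stage build = 7
ES_Marketing push = 0; EF_Marketing push = 13
ES_Ticketing = 12; EF_Ticketing = 12+14 = 26
ES_Staff briefing = max(EF_AV setup=6, EF_Stage build=7) = 7; EF_Staff briefing = 7+7 = 14
ES_Rehearsal = max(EF_Permits=15, EF_AV setup=6) = 15; EF_Rehearsal = 15+5 = 20
ES_Signage = max(EF_Catering order=12, EF_AV setup=6) = 12; EF_Signage = 12+12 = 24
ES_Security plan = max(EF_Marketing push=13, EF_Ticketing=26, EF_Staff briefing=14, EF_Rehearsal=20, EF_Signage=24) = 26; EF_Security plan = 26+5 = 31
Expected project duration μ = 31 days. Critical path: Catering order → Ticketing → Security plan.

Variance along critical path = 2.778 + 9.000 + 1.000 = 12.778
σ = √12.778 = 3.575 days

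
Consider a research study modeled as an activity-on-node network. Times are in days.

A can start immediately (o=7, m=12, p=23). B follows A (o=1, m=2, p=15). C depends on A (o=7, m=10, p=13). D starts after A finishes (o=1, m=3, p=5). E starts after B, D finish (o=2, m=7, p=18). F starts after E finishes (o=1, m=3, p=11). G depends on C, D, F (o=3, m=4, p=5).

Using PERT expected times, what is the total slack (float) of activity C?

te_A = (7 + 4·12 + 23)/6 = 78/6 = 13
te_B = (1 + 4·2 + 15)/6 = 24/6 = 4
te_C = (7 + 4·10 + 13)/6 = 60/6 = 10
te_D = (1 + 4·3 + 5)/6 = 18/6 = 3
te_E = (2 + 4·7 + 18)/6 = 48/6 = 8
te_F = (1 + 4·3 + 11)/6 = 24/6 = 4
te_G = (3 + 4·4 + 5)/6 = 24/6 = 4

Forward pass:
ES_A = 0; EF_A = 13
ES_B = 13; EF_B = 13+4 = 17
ES_C = 13; EF_C = 13+10 = 23
ES_D = 13; EF_D = 13+3 = 16
ES_E = max(EF_B=17, EF_D=16) = 17; EF_E = 17+8 = 25
ES_F = 25; EF_F = 25+4 = 29
ES_G = max(EF_C=23, EF_D=16, EF_F=29) = 29; EF_G = 29+4 = 33
Expected project duration μ = 33 days. Critical path: A → B → E → F → G.

Backward pass:
LF_G = 33; LS_G = 33−4 = 29
LF_F = LS_G = 29; LS_F = 29−4 = 25
LF_E = LS_F = 25; LS_E = 25−8 = 17
LF_D = min(LS_E=17, LS_G=29) = 17; LS_D = 17−3 = 14
LF_C = LS_G = 29; LS_C = 29−10 = 19
LF_B = LS_E = 17; LS_B = 17−4 = 13
LF_A = min(LS_B=13, LS_C=19, LS_D=14) = 13; LS_A = 13−13 = 0
Slack_C = LS_C − ES_C = 19 − 13 = 6

6 days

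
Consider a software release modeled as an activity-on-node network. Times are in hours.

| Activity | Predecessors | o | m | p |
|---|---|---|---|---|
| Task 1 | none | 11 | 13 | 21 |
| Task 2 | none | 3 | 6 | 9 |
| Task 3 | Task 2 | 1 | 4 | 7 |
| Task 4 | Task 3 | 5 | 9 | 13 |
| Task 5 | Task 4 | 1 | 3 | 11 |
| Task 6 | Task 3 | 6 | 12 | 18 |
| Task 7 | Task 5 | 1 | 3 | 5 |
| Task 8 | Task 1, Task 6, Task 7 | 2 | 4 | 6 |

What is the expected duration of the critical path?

30 hours

te_Task 1 = (11 + 4·13 + 21)/6 = 84/6 = 14
te_Task 2 = (3 + 4·6 + 9)/6 = 36/6 = 6
te_Task 3 = (1 + 4·4 + 7)/6 = 24/6 = 4
te_Task 4 = (5 + 4·9 + 13)/6 = 54/6 = 9
te_Task 5 = (1 + 4·3 + 11)/6 = 24/6 = 4
te_Task 6 = (6 + 4·12 + 18)/6 = 72/6 = 12
te_Task 7 = (1 + 4·3 + 5)/6 = 18/6 = 3
te_Task 8 = (2 + 4·4 + 6)/6 = 24/6 = 4

Forward pass:
ES_Task 1 = 0; EF_Task 1 = 14
ES_Task 2 = 0; EF_Task 2 = 6
ES_Task 3 = 6; EF_Task 3 = 6+4 = 10
ES_Task 4 = 10; EF_Task 4 = 10+9 = 19
ES_Task 5 = 19; EF_Task 5 = 19+4 = 23
ES_Task 6 = 10; EF_Task 6 = 10+12 = 22
ES_Task 7 = 23; EF_Task 7 = 23+3 = 26
ES_Task 8 = max(EF_Task 1=14, EF_Task 6=22, EF_Task 7=26) = 26; EF_Task 8 = 26+4 = 30
Expected project duration μ = 30 hours. Critical path: Task 2 → Task 3 → Task 4 → Task 5 → Task 7 → Task 8.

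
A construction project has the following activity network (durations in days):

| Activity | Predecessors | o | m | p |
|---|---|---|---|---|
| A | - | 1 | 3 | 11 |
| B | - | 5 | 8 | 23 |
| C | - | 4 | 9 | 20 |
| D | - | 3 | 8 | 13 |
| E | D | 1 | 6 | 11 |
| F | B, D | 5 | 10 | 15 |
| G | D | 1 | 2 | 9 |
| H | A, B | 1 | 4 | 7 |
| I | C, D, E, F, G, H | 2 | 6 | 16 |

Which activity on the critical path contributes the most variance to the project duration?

te_A = (1 + 4·3 + 11)/6 = 24/6 = 4; σ²_A = ((11−1)/6)² = 2.778
te_B = (5 + 4·8 + 23)/6 = 60/6 = 10; σ²_B = ((23−5)/6)² = 9.000
te_C = (4 + 4·9 + 20)/6 = 60/6 = 10; σ²_C = ((20−4)/6)² = 7.111
te_D = (3 + 4·8 + 13)/6 = 48/6 = 8; σ²_D = ((13−3)/6)² = 2.778
te_E = (1 + 4·6 + 11)/6 = 36/6 = 6; σ²_E = ((11−1)/6)² = 2.778
te_F = (5 + 4·10 + 15)/6 = 60/6 = 10; σ²_F = ((15−5)/6)² = 2.778
te_G = (1 + 4·2 + 9)/6 = 18/6 = 3; σ²_G = ((9−1)/6)² = 1.778
te_H = (1 + 4·4 + 7)/6 = 24/6 = 4; σ²_H = ((7−1)/6)² = 1.000
te_I = (2 + 4·6 + 16)/6 = 42/6 = 7; σ²_I = ((16−2)/6)² = 5.444

Forward pass:
ES_A = 0; EF_A = 4
ES_B = 0; EF_B = 10
ES_C = 0; EF_C = 10
ES_D = 0; EF_D = 8
ES_E = 8; EF_E = 8+6 = 14
ES_F = max(EF_B=10, EF_D=8) = 10; EF_F = 10+10 = 20
ES_G = 8; EF_G = 8+3 = 11
ES_H = max(EF_A=4, EF_B=10) = 10; EF_H = 10+4 = 14
ES_I = max(EF_C=10, EF_D=8, EF_E=14, EF_F=20, EF_G=11, EF_H=14) = 20; EF_I = 20+7 = 27
Expected project duration μ = 27 days. Critical path: B → F → I.

Variances on critical path: σ²_B=9.000, σ²_F=2.778, σ²_I=5.444.
Largest is σ²_B = 9.000.

B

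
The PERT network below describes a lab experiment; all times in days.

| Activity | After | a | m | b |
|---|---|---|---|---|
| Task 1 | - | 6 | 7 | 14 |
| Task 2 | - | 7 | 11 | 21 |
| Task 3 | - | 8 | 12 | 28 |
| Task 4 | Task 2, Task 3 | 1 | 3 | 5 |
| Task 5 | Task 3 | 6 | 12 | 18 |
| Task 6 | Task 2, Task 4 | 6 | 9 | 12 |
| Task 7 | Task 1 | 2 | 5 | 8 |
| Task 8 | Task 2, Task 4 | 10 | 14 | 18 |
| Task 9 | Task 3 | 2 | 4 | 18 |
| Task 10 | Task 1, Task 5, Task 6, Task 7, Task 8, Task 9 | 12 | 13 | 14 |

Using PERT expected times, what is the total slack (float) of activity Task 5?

te_Task 1 = (6 + 4·7 + 14)/6 = 48/6 = 8
te_Task 2 = (7 + 4·11 + 21)/6 = 72/6 = 12
te_Task 3 = (8 + 4·12 + 28)/6 = 84/6 = 14
te_Task 4 = (1 + 4·3 + 5)/6 = 18/6 = 3
te_Task 5 = (6 + 4·12 + 18)/6 = 72/6 = 12
te_Task 6 = (6 + 4·9 + 12)/6 = 54/6 = 9
te_Task 7 = (2 + 4·5 + 8)/6 = 30/6 = 5
te_Task 8 = (10 + 4·14 + 18)/6 = 84/6 = 14
te_Task 9 = (2 + 4·4 + 18)/6 = 36/6 = 6
te_Task 10 = (12 + 4·13 + 14)/6 = 78/6 = 13

Forward pass:
ES_Task 1 = 0; EF_Task 1 = 8
ES_Task 2 = 0; EF_Task 2 = 12
ES_Task 3 = 0; EF_Task 3 = 14
ES_Task 4 = max(EF_Task 2=12, EF_Task 3=14) = 14; EF_Task 4 = 14+3 = 17
ES_Task 5 = 14; EF_Task 5 = 14+12 = 26
ES_Task 6 = max(EF_Task 2=12, EF_Task 4=17) = 17; EF_Task 6 = 17+9 = 26
ES_Task 7 = 8; EF_Task 7 = 8+5 = 13
ES_Task 8 = max(EF_Task 2=12, EF_Task 4=17) = 17; EF_Task 8 = 17+14 = 31
ES_Task 9 = 14; EF_Task 9 = 14+6 = 20
ES_Task 10 = max(EF_Task 1=8, EF_Task 5=26, EF_Task 6=26, EF_Task 7=13, EF_Task 8=31, EF_Task 9=20) = 31; EF_Task 10 = 31+13 = 44
Expected project duration μ = 44 days. Critical path: Task 3 → Task 4 → Task 8 → Task 10.

Backward pass:
LF_Task 10 = 44; LS_Task 10 = 44−13 = 31
LF_Task 9 = LS_Task 10 = 31; LS_Task 9 = 31−6 = 25
LF_Task 8 = LS_Task 10 = 31; LS_Task 8 = 31−14 = 17
LF_Task 7 = LS_Task 10 = 31; LS_Task 7 = 31−5 = 26
LF_Task 6 = LS_Task 10 = 31; LS_Task 6 = 31−9 = 22
LF_Task 5 = LS_Task 10 = 31; LS_Task 5 = 31−12 = 19
LF_Task 4 = min(LS_Task 6=22, LS_Task 8=17) = 17; LS_Task 4 = 17−3 = 14
LF_Task 3 = min(LS_Task 4=14, LS_Task 5=19, LS_Task 9=25) = 14; LS_Task 3 = 14−14 = 0
LF_Task 2 = min(LS_Task 4=14, LS_Task 6=22, LS_Task 8=17) = 14; LS_Task 2 = 14−12 = 2
LF_Task 1 = min(LS_Task 7=26, LS_Task 10=31) = 26; LS_Task 1 = 26−8 = 18
Slack_Task 5 = LS_Task 5 − ES_Task 5 = 19 − 14 = 5

5 days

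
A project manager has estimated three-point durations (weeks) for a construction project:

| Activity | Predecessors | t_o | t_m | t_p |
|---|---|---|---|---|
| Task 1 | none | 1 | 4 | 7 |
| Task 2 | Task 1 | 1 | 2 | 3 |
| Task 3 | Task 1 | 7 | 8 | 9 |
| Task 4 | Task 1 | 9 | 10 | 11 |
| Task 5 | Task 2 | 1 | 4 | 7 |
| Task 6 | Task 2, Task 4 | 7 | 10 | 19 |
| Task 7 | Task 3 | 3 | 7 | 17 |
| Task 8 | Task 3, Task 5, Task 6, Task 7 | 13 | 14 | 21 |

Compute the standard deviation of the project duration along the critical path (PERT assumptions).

2.62 weeks

te_Task 1 = (1 + 4·4 + 7)/6 = 24/6 = 4; σ²_Task 1 = ((7−1)/6)² = 1.000
te_Task 2 = (1 + 4·2 + 3)/6 = 12/6 = 2; σ²_Task 2 = ((3−1)/6)² = 0.111
te_Task 3 = (7 + 4·8 + 9)/6 = 48/6 = 8; σ²_Task 3 = ((9−7)/6)² = 0.111
te_Task 4 = (9 + 4·10 + 11)/6 = 60/6 = 10; σ²_Task 4 = ((11−9)/6)² = 0.111
te_Task 5 = (1 + 4·4 + 7)/6 = 24/6 = 4; σ²_Task 5 = ((7−1)/6)² = 1.000
te_Task 6 = (7 + 4·10 + 19)/6 = 66/6 = 11; σ²_Task 6 = ((19−7)/6)² = 4.000
te_Task 7 = (3 + 4·7 + 17)/6 = 48/6 = 8; σ²_Task 7 = ((17−3)/6)² = 5.444
te_Task 8 = (13 + 4·14 + 21)/6 = 90/6 = 15; σ²_Task 8 = ((21−13)/6)² = 1.778

Forward pass:
ES_Task 1 = 0; EF_Task 1 = 4
ES_Task 2 = 4; EF_Task 2 = 4+2 = 6
ES_Task 3 = 4; EF_Task 3 = 4+8 = 12
ES_Task 4 = 4; EF_Task 4 = 4+10 = 14
ES_Task 5 = 6; EF_Task 5 = 6+4 = 10
ES_Task 6 = max(EF_Task 2=6, EF_Task 4=14) = 14; EF_Task 6 = 14+11 = 25
ES_Task 7 = 12; EF_Task 7 = 12+8 = 20
ES_Task 8 = max(EF_Task 3=12, EF_Task 5=10, EF_Task 6=25, EF_Task 7=20) = 25; EF_Task 8 = 25+15 = 40
Expected project duration μ = 40 weeks. Critical path: Task 1 → Task 4 → Task 6 → Task 8.

Variance along critical path = 1.000 + 0.111 + 4.000 + 1.778 = 6.889
σ = √6.889 = 2.625 weeks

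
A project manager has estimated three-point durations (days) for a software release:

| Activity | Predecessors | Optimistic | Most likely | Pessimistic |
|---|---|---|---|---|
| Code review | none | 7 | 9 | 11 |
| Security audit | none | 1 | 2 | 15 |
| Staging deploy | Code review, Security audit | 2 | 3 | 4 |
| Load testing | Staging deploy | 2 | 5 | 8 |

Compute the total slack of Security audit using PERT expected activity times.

te_Code review = (7 + 4·9 + 11)/6 = 54/6 = 9
te_Security audit = (1 + 4·2 + 15)/6 = 24/6 = 4
te_Staging deploy = (2 + 4·3 + 4)/6 = 18/6 = 3
te_Load testing = (2 + 4·5 + 8)/6 = 30/6 = 5

Forward pass:
ES_Code review = 0; EF_Code review = 9
ES_Security audit = 0; EF_Security audit = 4
ES_Staging deploy = max(EF_Code review=9, EF_Security audit=4) = 9; EF_Staging deploy = 9+3 = 12
ES_Load testing = 12; EF_Load testing = 12+5 = 17
Expected project duration μ = 17 days. Critical path: Code review → Staging deploy → Load testing.

Backward pass:
LF_Load testing = 17; LS_Load testing = 17−5 = 12
LF_Staging deploy = LS_Load testing = 12; LS_Staging deploy = 12−3 = 9
LF_Security audit = LS_Staging deploy = 9; LS_Security audit = 9−4 = 5
LF_Code review = LS_Staging deploy = 9; LS_Code review = 9−9 = 0
Slack_Security audit = LS_Security audit − ES_Security audit = 5 − 0 = 5

5 days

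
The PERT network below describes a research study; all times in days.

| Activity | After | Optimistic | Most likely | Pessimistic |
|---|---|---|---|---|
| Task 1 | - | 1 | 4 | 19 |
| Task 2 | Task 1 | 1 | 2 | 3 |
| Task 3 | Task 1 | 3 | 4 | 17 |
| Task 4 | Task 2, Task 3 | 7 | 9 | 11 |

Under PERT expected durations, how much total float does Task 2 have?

te_Task 1 = (1 + 4·4 + 19)/6 = 36/6 = 6
te_Task 2 = (1 + 4·2 + 3)/6 = 12/6 = 2
te_Task 3 = (3 + 4·4 + 17)/6 = 36/6 = 6
te_Task 4 = (7 + 4·9 + 11)/6 = 54/6 = 9

Forward pass:
ES_Task 1 = 0; EF_Task 1 = 6
ES_Task 2 = 6; EF_Task 2 = 6+2 = 8
ES_Task 3 = 6; EF_Task 3 = 6+6 = 12
ES_Task 4 = max(EF_Task 2=8, EF_Task 3=12) = 12; EF_Task 4 = 12+9 = 21
Expected project duration μ = 21 days. Critical path: Task 1 → Task 3 → Task 4.

Backward pass:
LF_Task 4 = 21; LS_Task 4 = 21−9 = 12
LF_Task 3 = LS_Task 4 = 12; LS_Task 3 = 12−6 = 6
LF_Task 2 = LS_Task 4 = 12; LS_Task 2 = 12−2 = 10
LF_Task 1 = min(LS_Task 2=10, LS_Task 3=6) = 6; LS_Task 1 = 6−6 = 0
Slack_Task 2 = LS_Task 2 − ES_Task 2 = 10 − 6 = 4

4 days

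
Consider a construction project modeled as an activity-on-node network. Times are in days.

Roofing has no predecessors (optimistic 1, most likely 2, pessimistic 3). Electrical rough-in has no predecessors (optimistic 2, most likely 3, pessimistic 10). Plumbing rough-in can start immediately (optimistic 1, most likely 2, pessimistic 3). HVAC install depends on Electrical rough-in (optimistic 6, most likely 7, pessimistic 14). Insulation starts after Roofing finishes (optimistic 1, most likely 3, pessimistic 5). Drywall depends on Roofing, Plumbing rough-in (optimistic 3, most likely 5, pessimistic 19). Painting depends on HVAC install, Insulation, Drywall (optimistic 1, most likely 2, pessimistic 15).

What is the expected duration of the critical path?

te_Roofing = (1 + 4·2 + 3)/6 = 12/6 = 2
te_Electrical rough-in = (2 + 4·3 + 10)/6 = 24/6 = 4
te_Plumbing rough-in = (1 + 4·2 + 3)/6 = 12/6 = 2
te_HVAC install = (6 + 4·7 + 14)/6 = 48/6 = 8
te_Insulation = (1 + 4·3 + 5)/6 = 18/6 = 3
te_Drywall = (3 + 4·5 + 19)/6 = 42/6 = 7
te_Painting = (1 + 4·2 + 15)/6 = 24/6 = 4

Forward pass:
ES_Roofing = 0; EF_Roofing = 2
ES_Electrical rough-in = 0; EF_Electrical rough-in = 4
ES_Plumbing rough-in = 0; EF_Plumbing rough-in = 2
ES_HVAC install = 4; EF_HVAC install = 4+8 = 12
ES_Insulation = 2; EF_Insulation = 2+3 = 5
ES_Drywall = max(EF_Roofing=2, EF_Plumbing rough-in=2) = 2; EF_Drywall = 2+7 = 9
ES_Painting = max(EF_HVAC install=12, EF_Insulation=5, EF_Drywall=9) = 12; EF_Painting = 12+4 = 16
Expected project duration μ = 16 days. Critical path: Electrical rough-in → HVAC install → Painting.

16 days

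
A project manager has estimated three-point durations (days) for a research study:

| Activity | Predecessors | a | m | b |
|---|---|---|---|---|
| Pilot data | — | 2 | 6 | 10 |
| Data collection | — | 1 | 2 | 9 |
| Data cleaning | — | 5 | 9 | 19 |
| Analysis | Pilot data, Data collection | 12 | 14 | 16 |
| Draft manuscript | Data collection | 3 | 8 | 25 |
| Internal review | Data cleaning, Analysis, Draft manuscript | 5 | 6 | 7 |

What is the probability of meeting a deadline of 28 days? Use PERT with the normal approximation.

te_Pilot data = (2 + 4·6 + 10)/6 = 36/6 = 6; σ²_Pilot data = ((10−2)/6)² = 1.778
te_Data collection = (1 + 4·2 + 9)/6 = 18/6 = 3; σ²_Data collection = ((9−1)/6)² = 1.778
te_Data cleaning = (5 + 4·9 + 19)/6 = 60/6 = 10; σ²_Data cleaning = ((19−5)/6)² = 5.444
te_Analysis = (12 + 4·14 + 16)/6 = 84/6 = 14; σ²_Analysis = ((16−12)/6)² = 0.444
te_Draft manuscript = (3 + 4·8 + 25)/6 = 60/6 = 10; σ²_Draft manuscript = ((25−3)/6)² = 13.444
te_Internal review = (5 + 4·6 + 7)/6 = 36/6 = 6; σ²_Internal review = ((7−5)/6)² = 0.111

Forward pass:
ES_Pilot data = 0; EF_Pilot data = 6
ES_Data collection = 0; EF_Data collection = 3
ES_Data cleaning = 0; EF_Data cleaning = 10
ES_Analysis = max(EF_Pilot data=6, EF_Data collection=3) = 6; EF_Analysis = 6+14 = 20
ES_Draft manuscript = 3; EF_Draft manuscript = 3+10 = 13
ES_Internal review = max(EF_Data cleaning=10, EF_Analysis=20, EF_Draft manuscript=13) = 20; EF_Internal review = 20+6 = 26
Expected project duration μ = 26 days. Critical path: Pilot data → Analysis → Internal review.

Variance along critical path = 1.778 + 0.444 + 0.111 = 2.333; σ = √2.333 = 1.528 days.
Z = (28 − 26) / 1.528 = 1.309
P(T ≤ 28) = Φ(1.309) ≈ 0.905

0.905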